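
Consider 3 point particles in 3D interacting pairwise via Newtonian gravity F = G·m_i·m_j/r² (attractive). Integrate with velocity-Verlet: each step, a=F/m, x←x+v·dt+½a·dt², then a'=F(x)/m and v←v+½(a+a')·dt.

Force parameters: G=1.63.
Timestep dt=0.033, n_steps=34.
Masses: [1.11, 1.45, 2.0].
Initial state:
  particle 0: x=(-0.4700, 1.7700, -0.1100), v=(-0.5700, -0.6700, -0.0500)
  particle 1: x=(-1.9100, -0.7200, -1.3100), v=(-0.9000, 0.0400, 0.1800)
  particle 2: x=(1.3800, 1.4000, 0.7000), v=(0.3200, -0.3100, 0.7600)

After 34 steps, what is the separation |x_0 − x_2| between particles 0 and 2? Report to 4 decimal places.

step 0: x0=(-0.4700, 1.7700, -0.1100) x1=(-1.9100, -0.7200, -1.3100) x2=(1.3800, 1.4000, 0.7000)
step 1: x0=(-0.4885, 1.7477, -0.1115) x1=(-1.9396, -0.7186, -1.3040) x2=(1.3903, 1.3898, 0.7250)
step 2: x0=(-0.5064, 1.7251, -0.1128) x1=(-1.9689, -0.7169, -1.2978) x2=(1.4001, 1.3796, 0.7497)
step 3: x0=(-0.5237, 1.7021, -0.1139) x1=(-1.9981, -0.7149, -1.2915) x2=(1.4094, 1.3694, 0.7742)
step 4: x0=(-0.5404, 1.6788, -0.1148) x1=(-2.0269, -0.7127, -1.2849) x2=(1.4182, 1.3592, 0.7984)
step 5: x0=(-0.5566, 1.6551, -0.1155) x1=(-2.0556, -0.7103, -1.2783) x2=(1.4266, 1.3490, 0.8224)
step 6: x0=(-0.5723, 1.6311, -0.1160) x1=(-2.0840, -0.7076, -1.2715) x2=(1.4345, 1.3388, 0.8462)
step 7: x0=(-0.5876, 1.6069, -0.1163) x1=(-2.1122, -0.7047, -1.2645) x2=(1.4419, 1.3286, 0.8698)
step 8: x0=(-0.6023, 1.5823, -0.1164) x1=(-2.1401, -0.7015, -1.2573) x2=(1.4490, 1.3184, 0.8931)
step 9: x0=(-0.6166, 1.5574, -0.1163) x1=(-2.1678, -0.6981, -1.2500) x2=(1.4556, 1.3082, 0.9162)
step 10: x0=(-0.6305, 1.5322, -0.1160) x1=(-2.1953, -0.6945, -1.2425) x2=(1.4618, 1.2980, 0.9391)
step 11: x0=(-0.6440, 1.5068, -0.1156) x1=(-2.2225, -0.6906, -1.2349) x2=(1.4676, 1.2878, 0.9618)
step 12: x0=(-0.6570, 1.4810, -0.1150) x1=(-2.2494, -0.6865, -1.2271) x2=(1.4729, 1.2775, 0.9843)
step 13: x0=(-0.6697, 1.4550, -0.1142) x1=(-2.2761, -0.6821, -1.2192) x2=(1.4779, 1.2673, 1.0066)
step 14: x0=(-0.6820, 1.4287, -0.1133) x1=(-2.3026, -0.6775, -1.2110) x2=(1.4826, 1.2570, 1.0287)
step 15: x0=(-0.6940, 1.4021, -0.1122) x1=(-2.3288, -0.6727, -1.2028) x2=(1.4868, 1.2467, 1.0505)
step 16: x0=(-0.7057, 1.3753, -0.1110) x1=(-2.3547, -0.6676, -1.1943) x2=(1.4907, 1.2364, 1.0722)
step 17: x0=(-0.7170, 1.3482, -0.1096) x1=(-2.3804, -0.6623, -1.1857) x2=(1.4942, 1.2260, 1.0937)
step 18: x0=(-0.7281, 1.3209, -0.1080) x1=(-2.4058, -0.6567, -1.1769) x2=(1.4973, 1.2156, 1.1149)
step 19: x0=(-0.7388, 1.2933, -0.1064) x1=(-2.4310, -0.6510, -1.1680) x2=(1.5001, 1.2052, 1.1360)
step 20: x0=(-0.7493, 1.2654, -0.1046) x1=(-2.4559, -0.6450, -1.1589) x2=(1.5025, 1.1948, 1.1569)
step 21: x0=(-0.7595, 1.2373, -0.1026) x1=(-2.4805, -0.6387, -1.1496) x2=(1.5046, 1.1843, 1.1775)
step 22: x0=(-0.7695, 1.2090, -0.1006) x1=(-2.5048, -0.6323, -1.1402) x2=(1.5064, 1.1738, 1.1980)
step 23: x0=(-0.7793, 1.1804, -0.0984) x1=(-2.5288, -0.6256, -1.1306) x2=(1.5078, 1.1633, 1.2183)
step 24: x0=(-0.7888, 1.1516, -0.0961) x1=(-2.5526, -0.6186, -1.1208) x2=(1.5089, 1.1527, 1.2384)
step 25: x0=(-0.7981, 1.1225, -0.0936) x1=(-2.5761, -0.6115, -1.1109) x2=(1.5097, 1.1421, 1.2583)
step 26: x0=(-0.8073, 1.0933, -0.0911) x1=(-2.5992, -0.6041, -1.1008) x2=(1.5102, 1.1314, 1.2781)
step 27: x0=(-0.8162, 1.0638, -0.0884) x1=(-2.6221, -0.5965, -1.0905) x2=(1.5103, 1.1207, 1.2976)
step 28: x0=(-0.8250, 1.0340, -0.0857) x1=(-2.6447, -0.5887, -1.0801) x2=(1.5101, 1.1100, 1.3170)
step 29: x0=(-0.8337, 1.0041, -0.0828) x1=(-2.6669, -0.5806, -1.0694) x2=(1.5097, 1.0993, 1.3361)
step 30: x0=(-0.8422, 0.9740, -0.0798) x1=(-2.6889, -0.5724, -1.0586) x2=(1.5089, 1.0885, 1.3551)
step 31: x0=(-0.8505, 0.9436, -0.0767) x1=(-2.7105, -0.5639, -1.0477) x2=(1.5078, 1.0776, 1.3739)
step 32: x0=(-0.8588, 0.9131, -0.0736) x1=(-2.7318, -0.5552, -1.0365) x2=(1.5064, 1.0667, 1.3926)
step 33: x0=(-0.8669, 0.8823, -0.0703) x1=(-2.7528, -0.5463, -1.0252) x2=(1.5047, 1.0558, 1.4110)
step 34: x0=(-0.8750, 0.8514, -0.0669) x1=(-2.7734, -0.5372, -1.0137) x2=(1.5028, 1.0448, 1.4293)

2.8160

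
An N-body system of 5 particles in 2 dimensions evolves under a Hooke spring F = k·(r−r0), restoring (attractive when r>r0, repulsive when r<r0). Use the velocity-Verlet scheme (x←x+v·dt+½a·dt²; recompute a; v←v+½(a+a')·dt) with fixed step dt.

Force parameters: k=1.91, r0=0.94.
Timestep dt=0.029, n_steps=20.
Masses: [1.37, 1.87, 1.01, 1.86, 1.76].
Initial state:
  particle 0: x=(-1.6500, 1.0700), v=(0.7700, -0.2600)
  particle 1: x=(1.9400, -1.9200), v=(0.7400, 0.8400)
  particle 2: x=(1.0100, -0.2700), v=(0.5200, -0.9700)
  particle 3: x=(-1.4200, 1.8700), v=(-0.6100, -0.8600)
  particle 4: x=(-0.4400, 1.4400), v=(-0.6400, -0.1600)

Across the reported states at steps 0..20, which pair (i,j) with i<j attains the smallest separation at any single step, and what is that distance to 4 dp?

pair (0,4), distance 0.5281

step 0: x0=(-1.6500, 1.0700) x1=(1.9400, -1.9200) x2=(1.0100, -0.2700) x3=(-1.4200, 1.8700) x4=(-0.4400, 1.4400)
step 1: x0=(-1.6248, 1.0605) x1=(1.9581, -1.8918) x2=(1.0220, -0.2961) x3=(-1.4357, 1.8431) x4=(-0.4575, 1.4337)
step 2: x0=(-1.5938, 1.0471) x1=(1.9693, -1.8561) x2=(1.0276, -0.3179) x3=(-1.4474, 1.8123) x4=(-0.4729, 1.4241)
step 3: x0=(-1.5571, 1.0299) x1=(1.9737, -1.8131) x2=(1.0269, -0.3353) x3=(-1.4550, 1.7778) x4=(-0.4861, 1.4112)
step 4: x0=(-1.5149, 1.0087) x1=(1.9713, -1.7629) x2=(1.0199, -0.3483) x3=(-1.4587, 1.7395) x4=(-0.4970, 1.3951)
step 5: x0=(-1.4674, 0.9838) x1=(1.9622, -1.7058) x2=(1.0066, -0.3569) x3=(-1.4583, 1.6977) x4=(-0.5055, 1.3758)
step 6: x0=(-1.4147, 0.9551) x1=(1.9465, -1.6420) x2=(0.9872, -0.3610) x3=(-1.4540, 1.6525) x4=(-0.5116, 1.3534)
step 7: x0=(-1.3569, 0.9227) x1=(1.9242, -1.5717) x2=(0.9618, -0.3608) x3=(-1.4458, 1.6039) x4=(-0.5153, 1.3281)
step 8: x0=(-1.2945, 0.8868) x1=(1.8955, -1.4954) x2=(0.9305, -0.3563) x3=(-1.4339, 1.5522) x4=(-0.5166, 1.2998)
step 9: x0=(-1.2275, 0.8476) x1=(1.8607, -1.4133) x2=(0.8937, -0.3475) x3=(-1.4183, 1.4975) x4=(-0.5155, 1.2688)
step 10: x0=(-1.1563, 0.8051) x1=(1.8198, -1.3257) x2=(0.8515, -0.3348) x3=(-1.3992, 1.4399) x4=(-0.5119, 1.2353)
step 11: x0=(-1.0811, 0.7596) x1=(1.7731, -1.2331) x2=(0.8044, -0.3182) x3=(-1.3767, 1.3797) x4=(-0.5059, 1.1993)
step 12: x0=(-1.0023, 0.7112) x1=(1.7209, -1.1357) x2=(0.7526, -0.2980) x3=(-1.3510, 1.3169) x4=(-0.4976, 1.1611)
step 13: x0=(-0.9203, 0.6602) x1=(1.6635, -1.0341) x2=(0.6966, -0.2745) x3=(-1.3223, 1.2519) x4=(-0.4871, 1.1208)
step 14: x0=(-0.8353, 0.6068) x1=(1.6011, -0.9285) x2=(0.6367, -0.2479) x3=(-1.2908, 1.1847) x4=(-0.4744, 1.0788)
step 15: x0=(-0.7476, 0.5513) x1=(1.5342, -0.8194) x2=(0.5734, -0.2185) x3=(-1.2566, 1.1155) x4=(-0.4596, 1.0353)
step 16: x0=(-0.6578, 0.4938) x1=(1.4629, -0.7072) x2=(0.5072, -0.1868) x3=(-1.2200, 1.0446) x4=(-0.4430, 0.9904)
step 17: x0=(-0.5660, 0.4346) x1=(1.3878, -0.5923) x2=(0.4385, -0.1530) x3=(-1.1811, 0.9722) x4=(-0.4246, 0.9445)
step 18: x0=(-0.4728, 0.3741) x1=(1.3091, -0.4752) x2=(0.3678, -0.1177) x3=(-1.1402, 0.8983) x4=(-0.4048, 0.8978)
step 19: x0=(-0.3784, 0.3124) x1=(1.2274, -0.3562) x2=(0.2958, -0.0811) x3=(-1.0975, 0.8233) x4=(-0.3836, 0.8504)
step 20: x0=(-0.2832, 0.2500) x1=(1.1430, -0.2357) x2=(0.2228, -0.0438) x3=(-1.0533, 0.7474) x4=(-0.3613, 0.8027)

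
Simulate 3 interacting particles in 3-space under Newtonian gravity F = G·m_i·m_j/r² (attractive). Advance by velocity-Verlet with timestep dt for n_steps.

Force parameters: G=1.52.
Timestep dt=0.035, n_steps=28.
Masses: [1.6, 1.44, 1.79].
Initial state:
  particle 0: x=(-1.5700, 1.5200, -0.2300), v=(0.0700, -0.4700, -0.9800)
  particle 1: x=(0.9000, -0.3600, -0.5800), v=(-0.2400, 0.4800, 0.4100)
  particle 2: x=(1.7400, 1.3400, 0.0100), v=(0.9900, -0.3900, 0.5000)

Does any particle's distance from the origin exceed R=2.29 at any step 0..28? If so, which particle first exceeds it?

yes, particle 2

step 0: x0=(-1.5700, 1.5200, -0.2300) x1=(0.9000, -0.3600, -0.5800) x2=(1.7400, 1.3400, 0.0100)
step 1: x0=(-1.5673, 1.5035, -0.2643) x1=(0.8917, -0.3427, -0.5655) x2=(1.7744, 1.3261, 0.0274)
step 2: x0=(-1.5641, 1.4867, -0.2986) x1=(0.8834, -0.3246, -0.5507) x2=(1.8082, 1.3116, 0.0446)
step 3: x0=(-1.5603, 1.4698, -0.3329) x1=(0.8754, -0.3055, -0.5357) x2=(1.8414, 1.2965, 0.0615)
step 4: x0=(-1.5561, 1.4527, -0.3672) x1=(0.8675, -0.2856, -0.5203) x2=(1.8740, 1.2809, 0.0782)
step 5: x0=(-1.5513, 1.4354, -0.4015) x1=(0.8598, -0.2647, -0.5047) x2=(1.9061, 1.2647, 0.0946)
step 6: x0=(-1.5460, 1.4180, -0.4357) x1=(0.8522, -0.2430, -0.4888) x2=(1.9375, 1.2480, 0.1108)
step 7: x0=(-1.5402, 1.4003, -0.4699) x1=(0.8449, -0.2204, -0.4726) x2=(1.9682, 1.2308, 0.1267)
step 8: x0=(-1.5338, 1.3824, -0.5041) x1=(0.8378, -0.1969, -0.4561) x2=(1.9983, 1.2130, 0.1424)
step 9: x0=(-1.5269, 1.3644, -0.5382) x1=(0.8309, -0.1725, -0.4394) x2=(2.0278, 1.1947, 0.1578)
step 10: x0=(-1.5195, 1.3461, -0.5722) x1=(0.8243, -0.1473, -0.4223) x2=(2.0566, 1.1759, 0.1729)
step 11: x0=(-1.5116, 1.3277, -0.6062) x1=(0.8180, -0.1213, -0.4051) x2=(2.0846, 1.1566, 0.1878)
step 12: x0=(-1.5031, 1.3090, -0.6401) x1=(0.8120, -0.0944, -0.3875) x2=(2.1120, 1.1368, 0.2023)
step 13: x0=(-1.4941, 1.2902, -0.6739) x1=(0.8062, -0.0667, -0.3697) x2=(2.1386, 1.1165, 0.2166)
step 14: x0=(-1.4845, 1.2711, -0.7076) x1=(0.8008, -0.0381, -0.3516) x2=(2.1645, 1.0958, 0.2306)
step 15: x0=(-1.4744, 1.2519, -0.7412) x1=(0.7957, -0.0088, -0.3334) x2=(2.1896, 1.0746, 0.2443)
step 16: x0=(-1.4637, 1.2325, -0.7747) x1=(0.7910, 0.0212, -0.3148) x2=(2.2140, 1.0529, 0.2577)
step 17: x0=(-1.4524, 1.2128, -0.8081) x1=(0.7866, 0.0521, -0.2961) x2=(2.2375, 1.0308, 0.2708)
step 18: x0=(-1.4406, 1.1930, -0.8413) x1=(0.7826, 0.0836, -0.2771) x2=(2.2602, 1.0083, 0.2837)
step 19: x0=(-1.4282, 1.1730, -0.8743) x1=(0.7791, 0.1159, -0.2579) x2=(2.2821, 0.9854, 0.2962)
step 20: x0=(-1.4152, 1.1528, -0.9072) x1=(0.7759, 0.1488, -0.2386) x2=(2.3031, 0.9622, 0.3084)
step 21: x0=(-1.4017, 1.1324, -0.9399) x1=(0.7732, 0.1824, -0.2190) x2=(2.3233, 0.9385, 0.3203)
step 22: x0=(-1.3875, 1.1118, -0.9724) x1=(0.7709, 0.2166, -0.1993) x2=(2.3426, 0.9146, 0.3319)
step 23: x0=(-1.3728, 1.0911, -1.0047) x1=(0.7691, 0.2513, -0.1795) x2=(2.3610, 0.8903, 0.3431)
step 24: x0=(-1.3575, 1.0702, -1.0368) x1=(0.7678, 0.2866, -0.1595) x2=(2.3784, 0.8658, 0.3541)
step 25: x0=(-1.3416, 1.0491, -1.0686) x1=(0.7669, 0.3224, -0.1394) x2=(2.3949, 0.8409, 0.3648)
step 26: x0=(-1.3251, 1.0279, -1.1002) x1=(0.7666, 0.3587, -0.1192) x2=(2.4105, 0.8159, 0.3751)
step 27: x0=(-1.3080, 1.0066, -1.1315) x1=(0.7669, 0.3954, -0.0989) x2=(2.4251, 0.7906, 0.3852)
step 28: x0=(-1.2903, 0.9851, -1.1626) x1=(0.7676, 0.4324, -0.0786) x2=(2.4388, 0.7652, 0.3950)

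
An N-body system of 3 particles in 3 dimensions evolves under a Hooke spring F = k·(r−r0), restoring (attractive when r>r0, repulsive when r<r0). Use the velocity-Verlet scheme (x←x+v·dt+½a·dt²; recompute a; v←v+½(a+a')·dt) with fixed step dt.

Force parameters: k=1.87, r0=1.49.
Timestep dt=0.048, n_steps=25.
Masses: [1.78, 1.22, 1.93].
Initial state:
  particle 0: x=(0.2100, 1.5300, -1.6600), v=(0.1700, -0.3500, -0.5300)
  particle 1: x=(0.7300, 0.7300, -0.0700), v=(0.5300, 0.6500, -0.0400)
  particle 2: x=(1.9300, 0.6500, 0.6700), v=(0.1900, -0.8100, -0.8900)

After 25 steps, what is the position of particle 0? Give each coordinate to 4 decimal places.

step 0: x0=(0.2100, 1.5300, -1.6600) x1=(0.7300, 0.7300, -0.0700) x2=(1.9300, 0.6500, 0.6700)
step 1: x0=(0.2193, 1.5125, -1.6836) x1=(0.7551, 0.7615, -0.0725) x2=(1.9382, 0.6116, 0.6260)
step 2: x0=(0.2310, 1.4935, -1.7037) x1=(0.7796, 0.7935, -0.0764) x2=(1.9447, 0.5742, 0.5795)
step 3: x0=(0.2451, 1.4730, -1.7201) x1=(0.8032, 0.8261, -0.0816) x2=(1.9495, 0.5378, 0.5306)
step 4: x0=(0.2615, 1.4512, -1.7331) x1=(0.8260, 0.8593, -0.0882) x2=(1.9527, 0.5024, 0.4794)
step 5: x0=(0.2801, 1.4279, -1.7427) x1=(0.8479, 0.8931, -0.0962) x2=(1.9544, 0.4679, 0.4259)
step 6: x0=(0.3010, 1.4032, -1.7490) x1=(0.8688, 0.9274, -0.1055) x2=(1.9547, 0.4342, 0.3702)
step 7: x0=(0.3240, 1.3772, -1.7522) x1=(0.8888, 0.9623, -0.1161) x2=(1.9536, 0.4015, 0.3124)
step 8: x0=(0.3491, 1.3500, -1.7524) x1=(0.9078, 0.9977, -0.1279) x2=(1.9512, 0.3696, 0.2526)
step 9: x0=(0.3762, 1.3215, -1.7498) x1=(0.9258, 1.0337, -0.1407) x2=(1.9475, 0.3384, 0.1909)
step 10: x0=(0.4051, 1.2919, -1.7445) x1=(0.9431, 1.0703, -0.1545) x2=(1.9426, 0.3079, 0.1274)
step 11: x0=(0.4358, 1.2612, -1.7368) x1=(0.9595, 1.1074, -0.1692) x2=(1.9366, 0.2782, 0.0622)
step 12: x0=(0.4682, 1.2295, -1.7270) x1=(0.9753, 1.1449, -0.1845) x2=(1.9296, 0.2490, -0.0046)
step 13: x0=(0.5020, 1.1968, -1.7152) x1=(0.9905, 1.1829, -0.2004) x2=(1.9215, 0.2205, -0.0728)
step 14: x0=(0.5372, 1.1633, -1.7016) x1=(1.0052, 1.2212, -0.2167) x2=(1.9124, 0.1926, -0.1424)
step 15: x0=(0.5736, 1.1289, -1.6866) x1=(1.0196, 1.2599, -0.2332) x2=(1.9025, 0.1652, -0.2132)
step 16: x0=(0.6111, 1.0938, -1.6704) x1=(1.0337, 1.2987, -0.2499) x2=(1.8917, 0.1384, -0.2851)
step 17: x0=(0.6495, 1.0580, -1.6531) x1=(1.0478, 1.3377, -0.2665) x2=(1.8801, 0.1121, -0.3578)
step 18: x0=(0.6887, 1.0215, -1.6351) x1=(1.0618, 1.3768, -0.2831) x2=(1.8679, 0.0864, -0.4314)
step 19: x0=(0.7285, 0.9846, -1.6165) x1=(1.0760, 1.4157, -0.2996) x2=(1.8549, 0.0612, -0.5055)
step 20: x0=(0.7687, 0.9472, -1.5975) x1=(1.0904, 1.4544, -0.3159) x2=(1.8414, 0.0366, -0.5801)
step 21: x0=(0.8093, 0.9094, -1.5784) x1=(1.1050, 1.4929, -0.3320) x2=(1.8275, 0.0125, -0.6550)
step 22: x0=(0.8501, 0.8713, -1.5592) x1=(1.1200, 1.5308, -0.3480) x2=(1.8131, -0.0110, -0.7299)
step 23: x0=(0.8909, 0.8330, -1.5401) x1=(1.1354, 1.5682, -0.3640) x2=(1.7984, -0.0340, -0.8048)
step 24: x0=(0.9317, 0.7947, -1.5213) x1=(1.1512, 1.6047, -0.3799) x2=(1.7836, -0.0564, -0.8795)
step 25: x0=(0.9722, 0.7565, -1.5027) x1=(1.1676, 1.6403, -0.3960) x2=(1.7686, -0.0783, -0.9539)

(0.9722, 0.7565, -1.5027)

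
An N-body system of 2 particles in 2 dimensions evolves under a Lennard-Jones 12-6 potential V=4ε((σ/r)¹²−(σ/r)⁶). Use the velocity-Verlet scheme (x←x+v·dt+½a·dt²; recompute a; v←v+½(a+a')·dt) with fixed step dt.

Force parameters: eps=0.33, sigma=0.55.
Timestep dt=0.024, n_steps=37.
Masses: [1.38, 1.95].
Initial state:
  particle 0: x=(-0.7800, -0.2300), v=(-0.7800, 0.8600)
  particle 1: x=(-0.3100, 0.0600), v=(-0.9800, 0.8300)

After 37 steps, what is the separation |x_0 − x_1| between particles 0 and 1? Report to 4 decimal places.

step 0: x0=(-0.7800, -0.2300) x1=(-0.3100, 0.0600)
step 1: x0=(-0.8011, -0.2108) x1=(-0.3318, 0.0810)
step 2: x0=(-0.8268, -0.1945) x1=(-0.3504, 0.1040)
step 3: x0=(-0.8559, -0.1803) x1=(-0.3666, 0.1284)
step 4: x0=(-0.8866, -0.1672) x1=(-0.3816, 0.1536)
step 5: x0=(-0.9179, -0.1544) x1=(-0.3962, 0.1791)
step 6: x0=(-0.9492, -0.1416) x1=(-0.4108, 0.2046)
step 7: x0=(-0.9802, -0.1286) x1=(-0.4257, 0.2299)
step 8: x0=(-1.0106, -0.1153) x1=(-0.4409, 0.2550)
step 9: x0=(-1.0406, -0.1016) x1=(-0.4565, 0.2799)
step 10: x0=(-1.0701, -0.0876) x1=(-0.4724, 0.3045)
step 11: x0=(-1.0991, -0.0734) x1=(-0.4886, 0.3289)
step 12: x0=(-1.1277, -0.0588) x1=(-0.5052, 0.3532)
step 13: x0=(-1.1559, -0.0440) x1=(-0.5220, 0.3772)
step 14: x0=(-1.1837, -0.0289) x1=(-0.5391, 0.4010)
step 15: x0=(-1.2111, -0.0136) x1=(-0.5564, 0.4247)
step 16: x0=(-1.2383, 0.0019) x1=(-0.5740, 0.4483)
step 17: x0=(-1.2651, 0.0176) x1=(-0.5917, 0.4717)
step 18: x0=(-1.2918, 0.0335) x1=(-0.6097, 0.4950)
step 19: x0=(-1.3181, 0.0496) x1=(-0.6278, 0.5182)
step 20: x0=(-1.3443, 0.0658) x1=(-0.6460, 0.5412)
step 21: x0=(-1.3702, 0.0821) x1=(-0.6645, 0.5642)
step 22: x0=(-1.3959, 0.0986) x1=(-0.6830, 0.5871)
step 23: x0=(-1.4215, 0.1152) x1=(-0.7017, 0.6099)
step 24: x0=(-1.4469, 0.1319) x1=(-0.7205, 0.6326)
step 25: x0=(-1.4721, 0.1487) x1=(-0.7394, 0.6552)
step 26: x0=(-1.4972, 0.1656) x1=(-0.7584, 0.6777)
step 27: x0=(-1.5221, 0.1826) x1=(-0.7776, 0.7002)
step 28: x0=(-1.5469, 0.1998) x1=(-0.7968, 0.7226)
step 29: x0=(-1.5716, 0.2170) x1=(-0.8161, 0.7450)
step 30: x0=(-1.5961, 0.2343) x1=(-0.8355, 0.7672)
step 31: x0=(-1.6206, 0.2516) x1=(-0.8550, 0.7895)
step 32: x0=(-1.6449, 0.2691) x1=(-0.8745, 0.8117)
step 33: x0=(-1.6691, 0.2866) x1=(-0.8941, 0.8338)
step 34: x0=(-1.6932, 0.3042) x1=(-0.9138, 0.8559)
step 35: x0=(-1.7172, 0.3219) x1=(-0.9336, 0.8779)
step 36: x0=(-1.7412, 0.3396) x1=(-0.9534, 0.8999)
step 37: x0=(-1.7650, 0.3574) x1=(-0.9733, 0.9218)

0.9723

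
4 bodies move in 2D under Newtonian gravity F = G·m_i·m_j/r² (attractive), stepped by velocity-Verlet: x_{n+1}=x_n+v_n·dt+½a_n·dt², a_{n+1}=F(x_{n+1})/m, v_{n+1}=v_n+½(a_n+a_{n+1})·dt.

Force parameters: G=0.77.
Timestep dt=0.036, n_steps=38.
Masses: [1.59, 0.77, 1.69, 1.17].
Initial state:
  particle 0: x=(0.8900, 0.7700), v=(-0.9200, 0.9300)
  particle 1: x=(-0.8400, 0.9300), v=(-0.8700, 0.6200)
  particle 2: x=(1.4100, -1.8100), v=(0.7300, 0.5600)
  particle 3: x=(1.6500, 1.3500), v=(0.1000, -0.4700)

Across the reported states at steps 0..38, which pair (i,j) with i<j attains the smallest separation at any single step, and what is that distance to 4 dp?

pair (0,3), distance 0.9552

step 0: x0=(0.8900, 0.7700) x1=(-0.8400, 0.9300) x2=(1.4100, -1.8100) x3=(1.6500, 1.3500)
step 1: x0=(0.8573, 0.8038) x1=(-0.8709, 0.9523) x2=(1.4362, -1.7896) x3=(1.6528, 1.3325)
step 2: x0=(0.8254, 0.8380) x1=(-0.9011, 0.9744) x2=(1.4624, -1.7689) x3=(1.6541, 1.3138)
step 3: x0=(0.7945, 0.8727) x1=(-0.9304, 0.9964) x2=(1.4885, -1.7478) x3=(1.6537, 1.2940)
step 4: x0=(0.7645, 0.9077) x1=(-0.9590, 1.0183) x2=(1.5145, -1.7263) x3=(1.6517, 1.2733)
step 5: x0=(0.7355, 0.9431) x1=(-0.9868, 1.0401) x2=(1.5404, -1.7044) x3=(1.6479, 1.2518)
step 6: x0=(0.7075, 0.9786) x1=(-1.0138, 1.0618) x2=(1.5662, -1.6822) x3=(1.6425, 1.2294)
step 7: x0=(0.6804, 1.0143) x1=(-1.0400, 1.0834) x2=(1.5919, -1.6596) x3=(1.6352, 1.2065)
step 8: x0=(0.6545, 1.0500) x1=(-1.0654, 1.1049) x2=(1.6175, -1.6366) x3=(1.6262, 1.1830)
step 9: x0=(0.6295, 1.0857) x1=(-1.0901, 1.1263) x2=(1.6430, -1.6132) x3=(1.6155, 1.1591)
step 10: x0=(0.6055, 1.1213) x1=(-1.1140, 1.1476) x2=(1.6685, -1.5895) x3=(1.6030, 1.1348)
step 11: x0=(0.5825, 1.1567) x1=(-1.1371, 1.1689) x2=(1.6938, -1.5654) x3=(1.5889, 1.1103)
step 12: x0=(0.5605, 1.1919) x1=(-1.1595, 1.1900) x2=(1.7189, -1.5410) x3=(1.5731, 1.0856)
step 13: x0=(0.5394, 1.2268) x1=(-1.1811, 1.2111) x2=(1.7440, -1.5162) x3=(1.5557, 1.0608)
step 14: x0=(0.5192, 1.2614) x1=(-1.2019, 1.2321) x2=(1.7690, -1.4910) x3=(1.5367, 1.0360)
step 15: x0=(0.4999, 1.2955) x1=(-1.2219, 1.2530) x2=(1.7938, -1.4654) x3=(1.5162, 1.0113)
step 16: x0=(0.4814, 1.3292) x1=(-1.2412, 1.2738) x2=(1.8185, -1.4395) x3=(1.4943, 0.9868)
step 17: x0=(0.4637, 1.3624) x1=(-1.2597, 1.2946) x2=(1.8431, -1.4132) x3=(1.4710, 0.9624)
step 18: x0=(0.4467, 1.3951) x1=(-1.2775, 1.3153) x2=(1.8675, -1.3865) x3=(1.4464, 0.9382)
step 19: x0=(0.4304, 1.4272) x1=(-1.2945, 1.3360) x2=(1.8918, -1.3594) x3=(1.4205, 0.9142)
step 20: x0=(0.4148, 1.4587) x1=(-1.3107, 1.3566) x2=(1.9159, -1.3320) x3=(1.3935, 0.8906)
step 21: x0=(0.3998, 1.4896) x1=(-1.3262, 1.3771) x2=(1.9399, -1.3042) x3=(1.3654, 0.8673)
step 22: x0=(0.3854, 1.5198) x1=(-1.3409, 1.3976) x2=(1.9637, -1.2760) x3=(1.3362, 0.8444)
step 23: x0=(0.3715, 1.5494) x1=(-1.3549, 1.4180) x2=(1.9874, -1.2474) x3=(1.3061, 0.8218)
step 24: x0=(0.3581, 1.5784) x1=(-1.3681, 1.4384) x2=(2.0108, -1.2184) x3=(1.2752, 0.7996)
step 25: x0=(0.3451, 1.6066) x1=(-1.3806, 1.4588) x2=(2.0341, -1.1890) x3=(1.2434, 0.7778)
step 26: x0=(0.3325, 1.6341) x1=(-1.3923, 1.4790) x2=(2.0571, -1.1592) x3=(1.2108, 0.7563)
step 27: x0=(0.3203, 1.6610) x1=(-1.4033, 1.4993) x2=(2.0799, -1.1290) x3=(1.1776, 0.7353)
step 28: x0=(0.3084, 1.6872) x1=(-1.4135, 1.5195) x2=(2.1025, -1.0984) x3=(1.1438, 0.7147)
step 29: x0=(0.2968, 1.7126) x1=(-1.4229, 1.5396) x2=(2.1249, -1.0675) x3=(1.1095, 0.6945)
step 30: x0=(0.2854, 1.7374) x1=(-1.4316, 1.5597) x2=(2.1470, -1.0361) x3=(1.0746, 0.6747)
step 31: x0=(0.2743, 1.7615) x1=(-1.4396, 1.5797) x2=(2.1688, -1.0044) x3=(1.0393, 0.6554)
step 32: x0=(0.2634, 1.7849) x1=(-1.4468, 1.5997) x2=(2.1904, -0.9723) x3=(1.0037, 0.6364)
step 33: x0=(0.2526, 1.8076) x1=(-1.4532, 1.6196) x2=(2.2117, -0.9398) x3=(0.9678, 0.6178)
step 34: x0=(0.2420, 1.8297) x1=(-1.4589, 1.6395) x2=(2.2327, -0.9069) x3=(0.9316, 0.5997)
step 35: x0=(0.2315, 1.8511) x1=(-1.4638, 1.6593) x2=(2.2534, -0.8737) x3=(0.8951, 0.5820)
step 36: x0=(0.2210, 1.8719) x1=(-1.4679, 1.6791) x2=(2.2737, -0.8402) x3=(0.8585, 0.5647)
step 37: x0=(0.2107, 1.8920) x1=(-1.4713, 1.6988) x2=(2.2938, -0.8063) x3=(0.8218, 0.5479)
step 38: x0=(0.2004, 1.9115) x1=(-1.4739, 1.7184) x2=(2.3135, -0.7721) x3=(0.7850, 0.5314)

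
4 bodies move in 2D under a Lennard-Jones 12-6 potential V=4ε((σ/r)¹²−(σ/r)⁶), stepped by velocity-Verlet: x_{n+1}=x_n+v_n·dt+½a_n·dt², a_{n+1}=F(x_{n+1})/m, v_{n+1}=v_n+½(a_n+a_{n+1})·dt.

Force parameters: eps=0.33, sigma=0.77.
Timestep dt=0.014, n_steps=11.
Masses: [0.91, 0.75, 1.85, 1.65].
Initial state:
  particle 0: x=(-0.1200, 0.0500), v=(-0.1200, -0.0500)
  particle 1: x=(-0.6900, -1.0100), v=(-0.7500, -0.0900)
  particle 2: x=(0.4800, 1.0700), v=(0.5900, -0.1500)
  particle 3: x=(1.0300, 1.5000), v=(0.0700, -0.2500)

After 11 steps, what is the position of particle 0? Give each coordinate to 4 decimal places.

step 0: x0=(-0.1200, 0.0500) x1=(-0.6900, -1.0100) x2=(0.4800, 1.0700) x3=(1.0300, 1.5000)
step 1: x0=(-0.1217, 0.0493) x1=(-0.7005, -1.0112) x2=(0.4860, 1.0661) x3=(1.0335, 1.4984)
step 2: x0=(-0.1233, 0.0486) x1=(-0.7109, -1.0123) x2=(0.4876, 1.0587) x3=(1.0419, 1.5008)
step 3: x0=(-0.1250, 0.0480) x1=(-0.7213, -1.0134) x2=(0.4856, 1.0485) x3=(1.0543, 1.5063)
step 4: x0=(-0.1266, 0.0473) x1=(-0.7316, -1.0143) x2=(0.4815, 1.0365) x3=(1.0691, 1.5138)
step 5: x0=(-0.1282, 0.0467) x1=(-0.7419, -1.0152) x2=(0.4762, 1.0235) x3=(1.0851, 1.5223)
step 6: x0=(-0.1298, 0.0461) x1=(-0.7521, -1.0160) x2=(0.4703, 1.0100) x3=(1.1018, 1.5312)
step 7: x0=(-0.1314, 0.0455) x1=(-0.7623, -1.0167) x2=(0.4642, 0.9963) x3=(1.1187, 1.5404)
step 8: x0=(-0.1329, 0.0450) x1=(-0.7725, -1.0174) x2=(0.4580, 0.9825) x3=(1.1357, 1.5496)
step 9: x0=(-0.1344, 0.0446) x1=(-0.7826, -1.0179) x2=(0.4518, 0.9687) x3=(1.1526, 1.5588)
step 10: x0=(-0.1359, 0.0442) x1=(-0.7927, -1.0184) x2=(0.4456, 0.9549) x3=(1.1694, 1.5679)
step 11: x0=(-0.1373, 0.0439) x1=(-0.8027, -1.0189) x2=(0.4395, 0.9411) x3=(1.1862, 1.5770)

(-0.1373, 0.0439)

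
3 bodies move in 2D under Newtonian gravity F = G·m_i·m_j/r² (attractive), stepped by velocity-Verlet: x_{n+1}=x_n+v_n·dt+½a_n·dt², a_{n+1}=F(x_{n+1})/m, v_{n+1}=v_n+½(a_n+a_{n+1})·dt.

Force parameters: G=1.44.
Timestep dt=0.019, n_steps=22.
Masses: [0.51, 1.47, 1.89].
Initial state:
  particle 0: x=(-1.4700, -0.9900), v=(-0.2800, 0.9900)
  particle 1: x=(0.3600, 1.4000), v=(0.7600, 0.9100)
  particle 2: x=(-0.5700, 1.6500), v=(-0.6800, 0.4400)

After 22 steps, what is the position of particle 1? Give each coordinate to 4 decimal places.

step 0: x0=(-1.4700, -0.9900) x1=(0.3600, 1.4000) x2=(-0.5700, 1.6500)
step 1: x0=(-1.4753, -0.9711) x1=(0.3739, 1.4174) x2=(-0.5825, 1.6582)
step 2: x0=(-1.4805, -0.9520) x1=(0.3868, 1.4351) x2=(-0.5943, 1.6662)
step 3: x0=(-1.4855, -0.9327) x1=(0.3988, 1.4529) x2=(-0.6054, 1.6741)
step 4: x0=(-1.4905, -0.9133) x1=(0.4098, 1.4709) x2=(-0.6157, 1.6817)
step 5: x0=(-1.4954, -0.8936) x1=(0.4200, 1.4891) x2=(-0.6254, 1.6891)
step 6: x0=(-1.5003, -0.8738) x1=(0.4293, 1.5074) x2=(-0.6345, 1.6964)
step 7: x0=(-1.5050, -0.8537) x1=(0.4377, 1.5258) x2=(-0.6429, 1.7035)
step 8: x0=(-1.5096, -0.8335) x1=(0.4453, 1.5444) x2=(-0.6506, 1.7105)
step 9: x0=(-1.5141, -0.8131) x1=(0.4521, 1.5630) x2=(-0.6578, 1.7174)
step 10: x0=(-1.5186, -0.7925) x1=(0.4581, 1.5818) x2=(-0.6644, 1.7242)
step 11: x0=(-1.5229, -0.7717) x1=(0.4633, 1.6006) x2=(-0.6704, 1.7308)
step 12: x0=(-1.5271, -0.7507) x1=(0.4677, 1.6195) x2=(-0.6759, 1.7373)
step 13: x0=(-1.5313, -0.7295) x1=(0.4714, 1.6384) x2=(-0.6808, 1.7438)
step 14: x0=(-1.5353, -0.7081) x1=(0.4744, 1.6574) x2=(-0.6851, 1.7501)
step 15: x0=(-1.5393, -0.6865) x1=(0.4766, 1.6764) x2=(-0.6889, 1.7564)
step 16: x0=(-1.5431, -0.6648) x1=(0.4781, 1.6954) x2=(-0.6921, 1.7626)
step 17: x0=(-1.5468, -0.6428) x1=(0.4788, 1.7145) x2=(-0.6948, 1.7687)
step 18: x0=(-1.5505, -0.6206) x1=(0.4788, 1.7336) x2=(-0.6969, 1.7748)
step 19: x0=(-1.5540, -0.5982) x1=(0.4781, 1.7526) x2=(-0.6985, 1.7808)
step 20: x0=(-1.5575, -0.5756) x1=(0.4766, 1.7717) x2=(-0.6996, 1.7867)
step 21: x0=(-1.5608, -0.5528) x1=(0.4745, 1.7908) x2=(-0.7001, 1.7926)
step 22: x0=(-1.5640, -0.5298) x1=(0.4716, 1.8098) x2=(-0.7001, 1.7985)

(0.4716, 1.8098)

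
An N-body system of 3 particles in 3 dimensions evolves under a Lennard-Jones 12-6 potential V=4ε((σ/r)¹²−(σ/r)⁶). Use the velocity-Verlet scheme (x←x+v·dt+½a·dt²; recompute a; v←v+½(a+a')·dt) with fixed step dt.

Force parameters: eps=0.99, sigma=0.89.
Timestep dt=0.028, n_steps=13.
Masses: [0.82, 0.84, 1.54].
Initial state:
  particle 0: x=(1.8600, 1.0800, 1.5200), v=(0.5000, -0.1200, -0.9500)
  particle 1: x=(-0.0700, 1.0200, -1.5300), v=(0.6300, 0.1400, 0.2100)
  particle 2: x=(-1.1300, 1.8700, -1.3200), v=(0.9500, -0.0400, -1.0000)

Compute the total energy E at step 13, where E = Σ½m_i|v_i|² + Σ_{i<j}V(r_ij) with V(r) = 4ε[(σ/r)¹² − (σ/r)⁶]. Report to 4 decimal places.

step 0: x0=(1.8600, 1.0800, 1.5200) x1=(-0.0700, 1.0200, -1.5300) x2=(-1.1300, 1.8700, -1.3200)
step 1: x0=(1.8740, 1.0766, 1.4934) x1=(-0.0527, 1.0242, -1.5240) x2=(-1.1032, 1.8687, -1.3480)
step 2: x0=(1.8880, 1.0733, 1.4668) x1=(-0.0363, 1.0291, -1.5179) x2=(-1.0759, 1.8671, -1.3762)
step 3: x0=(1.9020, 1.0699, 1.4402) x1=(-0.0208, 1.0348, -1.5117) x2=(-1.0482, 1.8650, -1.4043)
step 4: x0=(1.9160, 1.0666, 1.4136) x1=(-0.0063, 1.0412, -1.5054) x2=(-1.0199, 1.8625, -1.4326)
step 5: x0=(1.9300, 1.0632, 1.3870) x1=(0.0072, 1.0485, -1.4990) x2=(-0.9910, 1.8596, -1.4609)
step 6: x0=(1.9440, 1.0598, 1.3604) x1=(0.0196, 1.0567, -1.4925) x2=(-0.9615, 1.8561, -1.4892)
step 7: x0=(1.9580, 1.0565, 1.3338) x1=(0.0307, 1.0659, -1.4861) x2=(-0.9313, 1.8521, -1.5175)
step 8: x0=(1.9720, 1.0531, 1.3071) x1=(0.0404, 1.0762, -1.4797) x2=(-0.9004, 1.8475, -1.5458)
step 9: x0=(1.9859, 1.0498, 1.2805) x1=(0.0487, 1.0877, -1.4734) x2=(-0.8687, 1.8422, -1.5740)
step 10: x0=(1.9999, 1.0464, 1.2539) x1=(0.0553, 1.1006, -1.4672) x2=(-0.8361, 1.8362, -1.6021)
step 11: x0=(2.0139, 1.0430, 1.2273) x1=(0.0602, 1.1149, -1.4614) x2=(-0.8025, 1.8294, -1.6301)
step 12: x0=(2.0279, 1.0397, 1.2007) x1=(0.0632, 1.1308, -1.4559) x2=(-0.7680, 1.8218, -1.6579)
step 13: x0=(2.0419, 1.0363, 1.1740) x1=(0.0644, 1.1482, -1.4508) x2=(-0.7324, 1.8133, -1.6854)
step 0 velocities: v0=(0.5000, -0.1200, -0.9500) v1=(0.6300, 0.1400, 0.2100) v2=(0.9500, -0.0400, -1.0000)
step 0: KE=2.1380, PE=-0.2712, E=1.8668
step 13 velocities: v0=(0.4993, -0.1199, -0.9510) v1=(0.0114, 0.6473, 0.1717) v2=(1.2878, -0.3167, -0.9786)
step 13: KE=2.7589, PE=-0.8937, E=1.8653

1.8653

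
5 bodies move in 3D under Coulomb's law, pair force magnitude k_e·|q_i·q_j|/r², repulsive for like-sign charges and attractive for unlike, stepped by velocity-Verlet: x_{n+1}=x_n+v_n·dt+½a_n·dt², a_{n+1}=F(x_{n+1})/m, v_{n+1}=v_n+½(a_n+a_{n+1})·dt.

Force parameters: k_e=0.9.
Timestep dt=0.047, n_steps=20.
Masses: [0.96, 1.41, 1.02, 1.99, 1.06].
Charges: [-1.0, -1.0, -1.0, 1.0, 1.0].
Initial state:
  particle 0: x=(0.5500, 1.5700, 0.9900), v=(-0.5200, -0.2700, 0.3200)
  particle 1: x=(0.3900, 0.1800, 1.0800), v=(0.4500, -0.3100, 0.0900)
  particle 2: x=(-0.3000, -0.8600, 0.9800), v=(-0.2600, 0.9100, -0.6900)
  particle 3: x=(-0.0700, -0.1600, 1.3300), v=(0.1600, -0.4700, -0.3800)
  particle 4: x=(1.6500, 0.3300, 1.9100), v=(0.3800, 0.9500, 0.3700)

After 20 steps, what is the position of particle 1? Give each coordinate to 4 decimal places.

step 0: x0=(0.5500, 1.5700, 0.9900) x1=(0.3900, 0.1800, 1.0800) x2=(-0.3000, -0.8600, 0.9800) x3=(-0.0700, -0.1600, 1.3300) x4=(1.6500, 0.3300, 1.9100)
step 1: x0=(0.5257, 1.5575, 1.0052) x1=(0.4103, 0.1645, 1.0852) x2=(-0.3121, -0.8166, 0.9482) x3=(-0.0618, -0.1819, 1.3112) x4=(1.6675, 0.3748, 1.9271)
step 2: x0=(0.5018, 1.5455, 1.0207) x1=(0.4289, 0.1471, 1.0921) x2=(-0.3237, -0.7716, 0.9179) x3=(-0.0524, -0.2037, 1.2906) x4=(1.6842, 0.4198, 1.9435)
step 3: x0=(0.4783, 1.5339, 1.0366) x1=(0.4458, 0.1279, 1.1007) x2=(-0.3347, -0.7250, 0.8894) x3=(-0.0420, -0.2252, 1.2682) x4=(1.7002, 0.4650, 1.9592)
step 4: x0=(0.4551, 1.5227, 1.0528) x1=(0.4610, 0.1068, 1.1108) x2=(-0.3448, -0.6767, 0.8629) x3=(-0.0305, -0.2467, 1.2437) x4=(1.7154, 0.5104, 1.9743)
step 5: x0=(0.4323, 1.5121, 1.0694) x1=(0.4745, 0.0838, 1.1223) x2=(-0.3537, -0.6266, 0.8389) x3=(-0.0182, -0.2680, 1.2173) x4=(1.7297, 0.5559, 1.9888)
step 6: x0=(0.4099, 1.5019, 1.0863) x1=(0.4862, 0.0588, 1.1349) x2=(-0.3608, -0.5748, 0.8177) x3=(-0.0053, -0.2890, 1.1887) x4=(1.7433, 0.6015, 2.0027)
step 7: x0=(0.3879, 1.4922, 1.1035) x1=(0.4962, 0.0317, 1.1485) x2=(-0.3657, -0.5214, 0.7996) x3=(0.0079, -0.3097, 1.1580) x4=(1.7561, 0.6473, 2.0159)
step 8: x0=(0.3662, 1.4830, 1.1211) x1=(0.5043, 0.0025, 1.1629) x2=(-0.3677, -0.4667, 0.7851) x3=(0.0212, -0.3299, 1.1250) x4=(1.7680, 0.6930, 2.0286)
step 9: x0=(0.3450, 1.4743, 1.1391) x1=(0.5105, -0.0289, 1.1777) x2=(-0.3661, -0.4114, 0.7743) x3=(0.0343, -0.3490, 1.0900) x4=(1.7792, 0.7389, 2.0407)
step 10: x0=(0.3242, 1.4661, 1.1574) x1=(0.5148, -0.0625, 1.1927) x2=(-0.3602, -0.3561, 0.7674) x3=(0.0467, -0.3668, 1.0530) x4=(1.7895, 0.7847, 2.0522)
step 11: x0=(0.3039, 1.4585, 1.1760) x1=(0.5172, -0.0983, 1.2074) x2=(-0.3495, -0.3020, 0.7642) x3=(0.0582, -0.3828, 1.0143) x4=(1.7990, 0.8305, 2.0632)
step 12: x0=(0.2841, 1.4514, 1.1950) x1=(0.5178, -0.1363, 1.2215) x2=(-0.3335, -0.2499, 0.7645) x3=(0.0684, -0.3963, 0.9745) x4=(1.8078, 0.8762, 2.0737)
step 13: x0=(0.2648, 1.4449, 1.2144) x1=(0.5168, -0.1763, 1.2347) x2=(-0.3120, -0.2012, 0.7676) x3=(0.0772, -0.4069, 0.9339) x4=(1.8157, 0.9219, 2.0837)
step 14: x0=(0.2460, 1.4389, 1.2340) x1=(0.5143, -0.2183, 1.2467) x2=(-0.2852, -0.1568, 0.7726) x3=(0.0845, -0.4142, 0.8933) x4=(1.8228, 0.9676, 2.0933)
step 15: x0=(0.2278, 1.4336, 1.2541) x1=(0.5105, -0.2620, 1.2573) x2=(-0.2531, -0.1177, 0.7789) x3=(0.0901, -0.4178, 0.8531) x4=(1.8292, 1.0131, 2.1024)
step 16: x0=(0.2101, 1.4290, 1.2744) x1=(0.5058, -0.3072, 1.2663) x2=(-0.2162, -0.0847, 0.7853) x3=(0.0940, -0.4175, 0.8141) x4=(1.8348, 1.0585, 2.1110)
step 17: x0=(0.1930, 1.4251, 1.2952) x1=(0.5004, -0.3538, 1.2737) x2=(-0.1749, -0.0584, 0.7909) x3=(0.0963, -0.4130, 0.7766) x4=(1.8396, 1.1037, 2.1193)
step 18: x0=(0.1765, 1.4218, 1.3163) x1=(0.4945, -0.4015, 1.2796) x2=(-0.1295, -0.0397, 0.7947) x3=(0.0970, -0.4041, 0.7411) x4=(1.8436, 1.1488, 2.1272)
step 19: x0=(0.1606, 1.4193, 1.3377) x1=(0.4883, -0.4501, 1.2840) x2=(-0.0805, -0.0292, 0.7957) x3=(0.0962, -0.3905, 0.7081) x4=(1.8470, 1.1938, 2.1347)
step 20: x0=(0.1451, 1.4176, 1.3596) x1=(0.4819, -0.4997, 1.2873) x2=(-0.0282, -0.0282, 0.7926) x3=(0.0939, -0.3718, 0.6781) x4=(1.8496, 1.2386, 2.1418)

(0.4819, -0.4997, 1.2873)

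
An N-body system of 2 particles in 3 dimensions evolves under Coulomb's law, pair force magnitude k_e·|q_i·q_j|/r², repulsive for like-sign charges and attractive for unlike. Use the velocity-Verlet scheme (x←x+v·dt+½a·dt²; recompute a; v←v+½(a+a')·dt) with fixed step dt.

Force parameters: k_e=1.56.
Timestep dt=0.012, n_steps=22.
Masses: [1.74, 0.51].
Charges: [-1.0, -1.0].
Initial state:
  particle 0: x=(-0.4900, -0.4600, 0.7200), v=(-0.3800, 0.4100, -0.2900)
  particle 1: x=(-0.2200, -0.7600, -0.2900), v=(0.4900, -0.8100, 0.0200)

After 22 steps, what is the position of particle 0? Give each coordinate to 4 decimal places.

(-0.5976, -0.3432, 0.6647)

step 0: x0=(-0.4900, -0.4600, 0.7200) x1=(-0.2200, -0.7600, -0.2900)
step 1: x0=(-0.4946, -0.4551, 0.7166) x1=(-0.2141, -0.7698, -0.2899)
step 2: x0=(-0.4992, -0.4501, 0.7132) x1=(-0.2081, -0.7796, -0.2902)
step 3: x0=(-0.5038, -0.4451, 0.7100) x1=(-0.2019, -0.7896, -0.2908)
step 4: x0=(-0.5085, -0.4401, 0.7069) x1=(-0.1957, -0.7997, -0.2918)
step 5: x0=(-0.5132, -0.4350, 0.7038) x1=(-0.1894, -0.8100, -0.2930)
step 6: x0=(-0.5179, -0.4299, 0.7009) x1=(-0.1830, -0.8203, -0.2946)
step 7: x0=(-0.5226, -0.4248, 0.6980) x1=(-0.1764, -0.8308, -0.2965)
step 8: x0=(-0.5274, -0.4196, 0.6953) x1=(-0.1698, -0.8413, -0.2987)
step 9: x0=(-0.5322, -0.4144, 0.6926) x1=(-0.1631, -0.8521, -0.3012)
step 10: x0=(-0.5371, -0.4091, 0.6900) x1=(-0.1562, -0.8629, -0.3040)
step 11: x0=(-0.5419, -0.4038, 0.6875) x1=(-0.1493, -0.8739, -0.3071)
step 12: x0=(-0.5468, -0.3985, 0.6851) x1=(-0.1422, -0.8850, -0.3104)
step 13: x0=(-0.5518, -0.3932, 0.6827) x1=(-0.1350, -0.8962, -0.3140)
step 14: x0=(-0.5568, -0.3878, 0.6804) x1=(-0.1277, -0.9076, -0.3179)
step 15: x0=(-0.5618, -0.3823, 0.6782) x1=(-0.1203, -0.9190, -0.3220)
step 16: x0=(-0.5668, -0.3768, 0.6761) x1=(-0.1128, -0.9307, -0.3264)
step 17: x0=(-0.5719, -0.3713, 0.6740) x1=(-0.1052, -0.9424, -0.3310)
step 18: x0=(-0.5770, -0.3658, 0.6721) x1=(-0.0975, -0.9543, -0.3358)
step 19: x0=(-0.5821, -0.3602, 0.6701) x1=(-0.0897, -0.9663, -0.3409)
step 20: x0=(-0.5872, -0.3546, 0.6683) x1=(-0.0818, -0.9784, -0.3461)
step 21: x0=(-0.5924, -0.3489, 0.6665) x1=(-0.0738, -0.9907, -0.3516)
step 22: x0=(-0.5976, -0.3432, 0.6647) x1=(-0.0656, -1.0031, -0.3573)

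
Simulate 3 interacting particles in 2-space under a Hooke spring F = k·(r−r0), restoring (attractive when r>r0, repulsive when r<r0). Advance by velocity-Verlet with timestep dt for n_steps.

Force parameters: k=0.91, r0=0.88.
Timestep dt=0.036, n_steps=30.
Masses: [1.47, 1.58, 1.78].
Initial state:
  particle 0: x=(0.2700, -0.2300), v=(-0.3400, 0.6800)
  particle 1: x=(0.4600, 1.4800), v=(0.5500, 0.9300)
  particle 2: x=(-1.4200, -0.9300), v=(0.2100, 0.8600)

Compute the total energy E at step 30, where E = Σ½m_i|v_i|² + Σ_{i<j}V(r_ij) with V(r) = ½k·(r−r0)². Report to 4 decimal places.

4.9302

step 0: x0=(0.2700, -0.2300) x1=(0.4600, 1.4800) x2=(-1.4200, -0.9300)
step 1: x0=(0.2574, -0.2053) x1=(0.4793, 1.5125) x2=(-1.4117, -0.8984)
step 2: x0=(0.2443, -0.1803) x1=(0.4974, 1.5431) x2=(-1.4020, -0.8653)
step 3: x0=(0.2306, -0.1548) x1=(0.5145, 1.5718) x2=(-1.3907, -0.8309)
step 4: x0=(0.2163, -0.1289) x1=(0.5305, 1.5986) x2=(-1.3781, -0.7952)
step 5: x0=(0.2015, -0.1026) x1=(0.5453, 1.6235) x2=(-1.3640, -0.7581)
step 6: x0=(0.1863, -0.0758) x1=(0.5590, 1.6464) x2=(-1.3486, -0.7197)
step 7: x0=(0.1707, -0.0486) x1=(0.5715, 1.6675) x2=(-1.3317, -0.6799)
step 8: x0=(0.1546, -0.0210) x1=(0.5829, 1.6866) x2=(-1.3136, -0.6389)
step 9: x0=(0.1382, 0.0071) x1=(0.5931, 1.7039) x2=(-1.2940, -0.5966)
step 10: x0=(0.1215, 0.0357) x1=(0.6021, 1.7194) x2=(-1.2732, -0.5530)
step 11: x0=(0.1045, 0.0648) x1=(0.6100, 1.7331) x2=(-1.2512, -0.5082)
step 12: x0=(0.0872, 0.0943) x1=(0.6168, 1.7449) x2=(-1.2279, -0.4623)
step 13: x0=(0.0698, 0.1244) x1=(0.6223, 1.7550) x2=(-1.2034, -0.4151)
step 14: x0=(0.0522, 0.1549) x1=(0.6268, 1.7634) x2=(-1.1778, -0.3669)
step 15: x0=(0.0345, 0.1859) x1=(0.6301, 1.7702) x2=(-1.1511, -0.3176)
step 16: x0=(0.0168, 0.2173) x1=(0.6323, 1.7753) x2=(-1.1234, -0.2672)
step 17: x0=(-0.0010, 0.2493) x1=(0.6334, 1.7788) x2=(-1.0946, -0.2158)
step 18: x0=(-0.0188, 0.2817) x1=(0.6334, 1.7808) x2=(-1.0649, -0.1635)
step 19: x0=(-0.0366, 0.3146) x1=(0.6323, 1.7813) x2=(-1.0343, -0.1102)
step 20: x0=(-0.0542, 0.3480) x1=(0.6303, 1.7804) x2=(-1.0028, -0.0561)
step 21: x0=(-0.0717, 0.3818) x1=(0.6272, 1.7782) x2=(-0.9706, -0.0012)
step 22: x0=(-0.0891, 0.4161) x1=(0.6231, 1.7746) x2=(-0.9376, 0.0545)
step 23: x0=(-0.1062, 0.4509) x1=(0.6181, 1.7699) x2=(-0.9040, 0.1110)
step 24: x0=(-0.1231, 0.4861) x1=(0.6121, 1.7639) x2=(-0.8698, 0.1681)
step 25: x0=(-0.1397, 0.5217) x1=(0.6053, 1.7569) x2=(-0.8350, 0.2258)
step 26: x0=(-0.1559, 0.5577) x1=(0.5976, 1.7489) x2=(-0.7997, 0.2841)
step 27: x0=(-0.1718, 0.5942) x1=(0.5892, 1.7399) x2=(-0.7640, 0.3428)
step 28: x0=(-0.1874, 0.6311) x1=(0.5799, 1.7300) x2=(-0.7280, 0.4020)
step 29: x0=(-0.2024, 0.6684) x1=(0.5700, 1.7193) x2=(-0.6917, 0.4617)
step 30: x0=(-0.2171, 0.7060) x1=(0.5594, 1.7079) x2=(-0.6552, 0.5216)
step 0 velocities: v0=(-0.3400, 0.6800) v1=(0.5500, 0.9300) v2=(0.2100, 0.8600)
step 0: KE=2.0446, PE=2.8869, E=4.9315
step 30 velocities: v0=(-0.3994, 1.0510) v1=(-0.3030, -0.3263) v2=(1.0162, 1.6687)
step 30: KE=4.4831, PE=0.4471, E=4.9302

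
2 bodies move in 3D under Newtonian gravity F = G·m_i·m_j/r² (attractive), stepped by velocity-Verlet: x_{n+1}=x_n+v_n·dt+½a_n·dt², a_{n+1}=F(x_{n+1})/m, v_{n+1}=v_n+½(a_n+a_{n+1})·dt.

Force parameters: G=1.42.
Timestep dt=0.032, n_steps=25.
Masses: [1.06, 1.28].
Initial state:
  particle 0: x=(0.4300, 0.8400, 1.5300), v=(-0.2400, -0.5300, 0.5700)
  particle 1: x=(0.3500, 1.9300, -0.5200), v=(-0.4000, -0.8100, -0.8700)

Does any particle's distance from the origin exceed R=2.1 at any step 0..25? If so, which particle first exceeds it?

no

step 0: x0=(0.4300, 0.8400, 1.5300) x1=(0.3500, 1.9300, -0.5200)
step 1: x0=(0.4223, 0.8231, 1.5481) x1=(0.3372, 1.9040, -0.5477)
step 2: x0=(0.4146, 0.8064, 1.5659) x1=(0.3244, 1.8779, -0.5752)
step 3: x0=(0.4069, 0.7898, 1.5834) x1=(0.3116, 1.8517, -0.6024)
step 4: x0=(0.3992, 0.7734, 1.6006) x1=(0.2989, 1.8253, -0.6294)
step 5: x0=(0.3914, 0.7571, 1.6175) x1=(0.2861, 1.7989, -0.6562)
step 6: x0=(0.3837, 0.7409, 1.6342) x1=(0.2734, 1.7723, -0.6827)
step 7: x0=(0.3759, 0.7248, 1.6506) x1=(0.2606, 1.7456, -0.7090)
step 8: x0=(0.3682, 0.7088, 1.6668) x1=(0.2479, 1.7189, -0.7351)
step 9: x0=(0.3604, 0.6930, 1.6827) x1=(0.2352, 1.6921, -0.7610)
step 10: x0=(0.3526, 0.6772, 1.6983) x1=(0.2225, 1.6651, -0.7867)
step 11: x0=(0.3448, 0.6616, 1.7137) x1=(0.2098, 1.6381, -0.8122)
step 12: x0=(0.3370, 0.6460, 1.7289) x1=(0.1971, 1.6111, -0.8375)
step 13: x0=(0.3291, 0.6305, 1.7439) x1=(0.1845, 1.5839, -0.8627)
step 14: x0=(0.3213, 0.6151, 1.7586) x1=(0.1718, 1.5567, -0.8876)
step 15: x0=(0.3134, 0.5998, 1.7731) x1=(0.1592, 1.5294, -0.9123)
step 16: x0=(0.3055, 0.5846, 1.7874) x1=(0.1465, 1.5021, -0.9369)
step 17: x0=(0.2976, 0.5694, 1.8014) x1=(0.1339, 1.4747, -0.9613)
step 18: x0=(0.2898, 0.5543, 1.8153) x1=(0.1213, 1.4472, -0.9855)
step 19: x0=(0.2818, 0.5392, 1.8289) x1=(0.1087, 1.4197, -1.0095)
step 20: x0=(0.2739, 0.5243, 1.8424) x1=(0.0961, 1.3922, -1.0334)
step 21: x0=(0.2660, 0.5093, 1.8557) x1=(0.0835, 1.3646, -1.0571)
step 22: x0=(0.2580, 0.4945, 1.8687) x1=(0.0709, 1.3369, -1.0807)
step 23: x0=(0.2501, 0.4797, 1.8816) x1=(0.0583, 1.3092, -1.1041)
step 24: x0=(0.2421, 0.4649, 1.8943) x1=(0.0458, 1.2814, -1.1273)
step 25: x0=(0.2341, 0.4502, 1.9068) x1=(0.0332, 1.2537, -1.1504)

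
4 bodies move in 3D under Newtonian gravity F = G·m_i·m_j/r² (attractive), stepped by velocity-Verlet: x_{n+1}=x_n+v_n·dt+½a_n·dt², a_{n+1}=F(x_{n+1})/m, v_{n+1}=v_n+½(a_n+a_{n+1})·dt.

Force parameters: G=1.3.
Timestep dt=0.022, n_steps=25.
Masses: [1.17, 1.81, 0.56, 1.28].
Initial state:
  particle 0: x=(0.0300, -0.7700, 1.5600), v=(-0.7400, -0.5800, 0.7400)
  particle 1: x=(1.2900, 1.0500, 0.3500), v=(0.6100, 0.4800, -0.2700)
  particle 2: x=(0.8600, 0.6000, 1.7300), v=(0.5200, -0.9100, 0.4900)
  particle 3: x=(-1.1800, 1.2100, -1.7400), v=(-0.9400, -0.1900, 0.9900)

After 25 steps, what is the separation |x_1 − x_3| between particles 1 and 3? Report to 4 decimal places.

step 0: x0=(0.0300, -0.7700, 1.5600) x1=(1.2900, 1.0500, 0.3500) x2=(0.8600, 0.6000, 1.7300) x3=(-1.1800, 1.2100, -1.7400)
step 1: x0=(0.0138, -0.7826, 1.5762) x1=(1.3033, 1.0605, 0.3441) x2=(0.8714, 0.5799, 1.7405) x3=(-1.2006, 1.2058, -1.7182)
step 2: x0=(-0.0023, -0.7950, 1.5923) x1=(1.3165, 1.0709, 0.3384) x2=(0.8828, 0.5598, 1.7505) x3=(-1.2211, 1.2016, -1.6962)
step 3: x0=(-0.0182, -0.8071, 1.6083) x1=(1.3296, 1.0811, 0.3328) x2=(0.8942, 0.5396, 1.7601) x3=(-1.2416, 1.1973, -1.6741)
step 4: x0=(-0.0340, -0.8190, 1.6242) x1=(1.3424, 1.0913, 0.3274) x2=(0.9054, 0.5193, 1.7691) x3=(-1.2619, 1.1930, -1.6519)
step 5: x0=(-0.0496, -0.8306, 1.6400) x1=(1.3552, 1.1013, 0.3220) x2=(0.9167, 0.4990, 1.7777) x3=(-1.2821, 1.1887, -1.6296)
step 6: x0=(-0.0651, -0.8419, 1.6557) x1=(1.3677, 1.1112, 0.3168) x2=(0.9278, 0.4786, 1.7859) x3=(-1.3021, 1.1844, -1.6071)
step 7: x0=(-0.0805, -0.8531, 1.6713) x1=(1.3802, 1.1209, 0.3117) x2=(0.9389, 0.4581, 1.7936) x3=(-1.3221, 1.1800, -1.5846)
step 8: x0=(-0.0957, -0.8640, 1.6868) x1=(1.3925, 1.1306, 0.3067) x2=(0.9499, 0.4376, 1.8009) x3=(-1.3420, 1.1756, -1.5619)
step 9: x0=(-0.1108, -0.8747, 1.7022) x1=(1.4046, 1.1402, 0.3018) x2=(0.9608, 0.4171, 1.8078) x3=(-1.3617, 1.1712, -1.5391)
step 10: x0=(-0.1257, -0.8852, 1.7175) x1=(1.4167, 1.1496, 0.2971) x2=(0.9716, 0.3966, 1.8143) x3=(-1.3814, 1.1667, -1.5162)
step 11: x0=(-0.1406, -0.8955, 1.7327) x1=(1.4285, 1.1590, 0.2924) x2=(0.9823, 0.3760, 1.8205) x3=(-1.4009, 1.1622, -1.4932)
step 12: x0=(-0.1552, -0.9055, 1.7478) x1=(1.4403, 1.1682, 0.2878) x2=(0.9929, 0.3554, 1.8263) x3=(-1.4203, 1.1577, -1.4701)
step 13: x0=(-0.1698, -0.9154, 1.7628) x1=(1.4519, 1.1773, 0.2833) x2=(1.0034, 0.3348, 1.8317) x3=(-1.4396, 1.1532, -1.4469)
step 14: x0=(-0.1842, -0.9250, 1.7777) x1=(1.4634, 1.1863, 0.2790) x2=(1.0138, 0.3141, 1.8368) x3=(-1.4588, 1.1486, -1.4236)
step 15: x0=(-0.1985, -0.9345, 1.7925) x1=(1.4748, 1.1952, 0.2747) x2=(1.0241, 0.2935, 1.8416) x3=(-1.4779, 1.1440, -1.4002)
step 16: x0=(-0.2126, -0.9438, 1.8072) x1=(1.4860, 1.2041, 0.2705) x2=(1.0342, 0.2729, 1.8461) x3=(-1.4968, 1.1394, -1.3766)
step 17: x0=(-0.2267, -0.9529, 1.8218) x1=(1.4971, 1.2128, 0.2663) x2=(1.0442, 0.2522, 1.8502) x3=(-1.5157, 1.1348, -1.3530)
step 18: x0=(-0.2406, -0.9618, 1.8364) x1=(1.5081, 1.2214, 0.2623) x2=(1.0541, 0.2316, 1.8540) x3=(-1.5344, 1.1301, -1.3293)
step 19: x0=(-0.2543, -0.9705, 1.8508) x1=(1.5189, 1.2299, 0.2584) x2=(1.0639, 0.2109, 1.8576) x3=(-1.5531, 1.1254, -1.3055)
step 20: x0=(-0.2680, -0.9791, 1.8652) x1=(1.5297, 1.2383, 0.2545) x2=(1.0735, 0.1903, 1.8609) x3=(-1.5716, 1.1207, -1.2816)
step 21: x0=(-0.2815, -0.9875, 1.8794) x1=(1.5403, 1.2466, 0.2507) x2=(1.0830, 0.1697, 1.8639) x3=(-1.5900, 1.1160, -1.2576)
step 22: x0=(-0.2949, -0.9957, 1.8936) x1=(1.5508, 1.2548, 0.2470) x2=(1.0924, 0.1491, 1.8666) x3=(-1.6083, 1.1112, -1.2335)
step 23: x0=(-0.3081, -1.0037, 1.9076) x1=(1.5612, 1.2630, 0.2433) x2=(1.1016, 0.1285, 1.8691) x3=(-1.6264, 1.1064, -1.2093)
step 24: x0=(-0.3213, -1.0116, 1.9216) x1=(1.5715, 1.2710, 0.2398) x2=(1.1106, 0.1079, 1.8714) x3=(-1.6445, 1.1016, -1.1850)
step 25: x0=(-0.3343, -1.0194, 1.9355) x1=(1.5817, 1.2789, 0.2363) x2=(1.1196, 0.0874, 1.8734) x3=(-1.6625, 1.0967, -1.1607)

3.5368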